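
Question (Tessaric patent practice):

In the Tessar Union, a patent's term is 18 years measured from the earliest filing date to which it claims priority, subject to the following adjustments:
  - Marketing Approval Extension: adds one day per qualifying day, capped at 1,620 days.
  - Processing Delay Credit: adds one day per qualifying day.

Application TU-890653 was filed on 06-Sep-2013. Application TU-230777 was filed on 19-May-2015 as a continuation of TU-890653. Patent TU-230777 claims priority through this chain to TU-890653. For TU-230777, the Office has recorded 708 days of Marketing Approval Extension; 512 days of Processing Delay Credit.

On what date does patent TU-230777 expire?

2035-01-08

Earliest priority filing: 6 September 2013.
Base term: 6 September 2013 + 18 years → 6 September 2031.
Marketing Approval Extension: 708 days (within the 1620-day cap) → +708 days → 14 August 2033.
Processing Delay Credit: +512 days → 8 January 2035.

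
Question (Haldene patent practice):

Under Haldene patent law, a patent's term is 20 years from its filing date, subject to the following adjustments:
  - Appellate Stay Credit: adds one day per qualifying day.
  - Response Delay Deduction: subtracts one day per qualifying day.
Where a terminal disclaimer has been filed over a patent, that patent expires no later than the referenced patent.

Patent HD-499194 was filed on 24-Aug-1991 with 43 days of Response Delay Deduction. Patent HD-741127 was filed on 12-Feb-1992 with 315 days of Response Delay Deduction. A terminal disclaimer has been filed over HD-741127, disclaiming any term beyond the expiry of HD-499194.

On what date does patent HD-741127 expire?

Natural term of HD-741127:
  Base: filing + 20 years → 12 February 2012.
  Response Delay Deduction: −315 days → 3 April 2011.
Expiry of referenced patent HD-499194:
  Base: filing + 20 years → 24 August 2011.
  Response Delay Deduction: −43 days → 12 July 2011.
Terminal disclaimer: HD-741127 expires on the earlier of 3 April 2011 and 12 July 2011.

2011-04-03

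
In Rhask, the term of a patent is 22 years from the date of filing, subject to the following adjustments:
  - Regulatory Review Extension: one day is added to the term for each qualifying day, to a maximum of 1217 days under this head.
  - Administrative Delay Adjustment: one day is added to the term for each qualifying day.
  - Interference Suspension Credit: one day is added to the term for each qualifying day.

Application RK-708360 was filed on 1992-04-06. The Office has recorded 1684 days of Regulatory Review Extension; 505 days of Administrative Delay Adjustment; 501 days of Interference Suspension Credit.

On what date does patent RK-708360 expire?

May 7, 2020

Base term: filing date + 22 years → 6 April 2014.
Regulatory Review Extension: 1684 days claimed exceeds the 1217-day cap, so +1217 days → 5 August 2017.
Administrative Delay Adjustment: +505 days → 23 December 2018.
Interference Suspension Credit: +501 days → 7 May 2020.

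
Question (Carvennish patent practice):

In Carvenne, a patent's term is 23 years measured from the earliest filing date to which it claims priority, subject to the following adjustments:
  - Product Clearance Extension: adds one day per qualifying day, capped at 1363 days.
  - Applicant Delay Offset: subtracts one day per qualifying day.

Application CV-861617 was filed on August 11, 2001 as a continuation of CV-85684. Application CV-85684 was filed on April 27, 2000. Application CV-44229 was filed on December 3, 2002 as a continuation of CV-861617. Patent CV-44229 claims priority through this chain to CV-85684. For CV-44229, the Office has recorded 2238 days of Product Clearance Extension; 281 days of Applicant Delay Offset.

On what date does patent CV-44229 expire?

April 13, 2026

Earliest priority filing: 27 April 2000.
Base term: 27 April 2000 + 23 years → 27 April 2023.
Product Clearance Extension: 2238 days claimed exceeds the 1363-day cap, so +1363 days → 19 January 2027.
Applicant Delay Offset: −281 days → 13 April 2026.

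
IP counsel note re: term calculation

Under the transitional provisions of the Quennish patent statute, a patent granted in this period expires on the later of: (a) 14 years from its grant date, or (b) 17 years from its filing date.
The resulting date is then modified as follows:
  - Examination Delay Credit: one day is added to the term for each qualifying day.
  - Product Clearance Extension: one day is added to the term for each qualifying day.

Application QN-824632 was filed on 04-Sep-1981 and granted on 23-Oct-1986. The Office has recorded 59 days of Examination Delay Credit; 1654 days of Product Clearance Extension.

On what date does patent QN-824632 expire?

July 2, 2005

(a) grant + 14 years → 23 October 2000.
(b) filing + 17 years → 4 September 1998.
Later of the two: 23 October 2000.
Examination Delay Credit: +59 days → 21 December 2000.
Product Clearance Extension: +1654 days → 2 July 2005.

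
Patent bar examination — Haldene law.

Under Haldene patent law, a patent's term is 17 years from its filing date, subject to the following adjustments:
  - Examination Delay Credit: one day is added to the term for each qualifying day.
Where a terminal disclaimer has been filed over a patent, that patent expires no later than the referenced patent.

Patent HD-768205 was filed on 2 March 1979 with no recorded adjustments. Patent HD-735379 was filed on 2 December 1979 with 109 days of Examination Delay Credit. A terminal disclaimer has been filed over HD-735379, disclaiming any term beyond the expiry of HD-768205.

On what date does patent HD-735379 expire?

March 2, 1996

Natural term of HD-735379:
  Base: filing + 17 years → 2 December 1996.
  Examination Delay Credit: +109 days → 21 March 1997.
Expiry of referenced patent HD-768205:
  Base: filing + 17 years → 2 March 1996.
Terminal disclaimer: HD-735379 expires on the earlier of 21 March 1997 and 2 March 1996.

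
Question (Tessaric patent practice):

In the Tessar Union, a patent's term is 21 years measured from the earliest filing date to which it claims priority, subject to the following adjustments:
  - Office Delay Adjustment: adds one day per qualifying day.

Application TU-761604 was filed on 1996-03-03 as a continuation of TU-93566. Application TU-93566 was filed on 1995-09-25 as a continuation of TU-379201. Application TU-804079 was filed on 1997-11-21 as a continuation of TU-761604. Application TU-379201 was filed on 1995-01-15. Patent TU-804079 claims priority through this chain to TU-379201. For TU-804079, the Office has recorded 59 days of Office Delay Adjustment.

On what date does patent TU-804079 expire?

2016-03-14

Earliest priority filing: 15 January 1995.
Base term: 15 January 1995 + 21 years → 15 January 2016.
Office Delay Adjustment: +59 days → 14 March 2016.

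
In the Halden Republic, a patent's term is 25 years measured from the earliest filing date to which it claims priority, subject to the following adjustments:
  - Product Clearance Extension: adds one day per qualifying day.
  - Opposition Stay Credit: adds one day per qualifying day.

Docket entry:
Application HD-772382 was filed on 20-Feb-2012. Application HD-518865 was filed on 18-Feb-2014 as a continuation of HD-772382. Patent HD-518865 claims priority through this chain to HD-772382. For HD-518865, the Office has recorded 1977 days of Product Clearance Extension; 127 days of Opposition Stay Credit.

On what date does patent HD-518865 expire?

Earliest priority filing: 20 February 2012.
Base term: 20 February 2012 + 25 years → 20 February 2037.
Product Clearance Extension: +1977 days → 21 July 2042.
Opposition Stay Credit: +127 days → 25 November 2042.

November 25, 2042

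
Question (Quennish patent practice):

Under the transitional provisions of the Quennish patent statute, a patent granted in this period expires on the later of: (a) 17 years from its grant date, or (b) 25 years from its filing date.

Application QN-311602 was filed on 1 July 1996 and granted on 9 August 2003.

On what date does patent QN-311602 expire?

2021-07-01

(a) grant + 17 years → 9 August 2020.
(b) filing + 25 years → 1 July 2021.
Later of the two: 1 July 2021.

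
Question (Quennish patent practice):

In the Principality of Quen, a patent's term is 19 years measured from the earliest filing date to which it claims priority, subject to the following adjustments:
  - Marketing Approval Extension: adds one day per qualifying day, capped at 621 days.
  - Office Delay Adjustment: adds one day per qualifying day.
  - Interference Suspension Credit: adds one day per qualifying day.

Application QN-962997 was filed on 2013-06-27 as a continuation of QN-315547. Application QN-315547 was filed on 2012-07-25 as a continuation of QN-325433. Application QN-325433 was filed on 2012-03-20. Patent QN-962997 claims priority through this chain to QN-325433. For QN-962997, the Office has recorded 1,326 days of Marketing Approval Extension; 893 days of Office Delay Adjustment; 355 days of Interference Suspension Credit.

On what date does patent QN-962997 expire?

2036-05-01

Earliest priority filing: 20 March 2012.
Base term: 20 March 2012 + 19 years → 20 March 2031.
Marketing Approval Extension: 1326 days claimed exceeds the 621-day cap, so +621 days → 30 November 2032.
Office Delay Adjustment: +893 days → 12 May 2035.
Interference Suspension Credit: +355 days → 1 May 2036.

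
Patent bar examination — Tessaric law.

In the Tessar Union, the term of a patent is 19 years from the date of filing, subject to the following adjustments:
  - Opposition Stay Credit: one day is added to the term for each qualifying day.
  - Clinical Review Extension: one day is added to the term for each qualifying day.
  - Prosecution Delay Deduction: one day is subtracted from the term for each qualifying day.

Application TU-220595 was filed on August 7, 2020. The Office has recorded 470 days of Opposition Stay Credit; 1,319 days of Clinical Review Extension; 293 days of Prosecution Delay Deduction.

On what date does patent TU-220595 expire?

Base term: filing date + 19 years → 7 August 2039.
Opposition Stay Credit: +470 days → 19 November 2040.
Clinical Review Extension: +1319 days → 30 June 2044.
Prosecution Delay Deduction: −293 days → 11 September 2043.

2043-09-11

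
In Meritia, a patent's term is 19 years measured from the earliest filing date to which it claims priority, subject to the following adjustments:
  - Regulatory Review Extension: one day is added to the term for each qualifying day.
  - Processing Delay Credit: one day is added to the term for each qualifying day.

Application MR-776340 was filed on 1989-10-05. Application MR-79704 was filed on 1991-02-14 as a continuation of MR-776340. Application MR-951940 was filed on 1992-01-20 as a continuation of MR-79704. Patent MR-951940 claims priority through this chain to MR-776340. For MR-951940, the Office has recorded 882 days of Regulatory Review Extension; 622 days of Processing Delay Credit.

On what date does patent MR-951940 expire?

Earliest priority filing: 5 October 1989.
Base term: 5 October 1989 + 19 years → 5 October 2008.
Regulatory Review Extension: +882 days → 6 March 2011.
Processing Delay Credit: +622 days → 17 November 2012.

2012-11-17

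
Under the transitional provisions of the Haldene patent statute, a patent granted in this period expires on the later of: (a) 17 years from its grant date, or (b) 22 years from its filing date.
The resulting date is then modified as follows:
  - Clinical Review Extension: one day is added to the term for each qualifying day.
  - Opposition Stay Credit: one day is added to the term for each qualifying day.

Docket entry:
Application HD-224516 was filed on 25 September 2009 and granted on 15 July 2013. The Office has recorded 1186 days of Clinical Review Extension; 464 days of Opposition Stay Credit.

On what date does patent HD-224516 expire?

(a) grant + 17 years → 15 July 2030.
(b) filing + 22 years → 25 September 2031.
Later of the two: 25 September 2031.
Clinical Review Extension: +1186 days → 24 December 2034.
Opposition Stay Credit: +464 days → 1 April 2036.

April 1, 2036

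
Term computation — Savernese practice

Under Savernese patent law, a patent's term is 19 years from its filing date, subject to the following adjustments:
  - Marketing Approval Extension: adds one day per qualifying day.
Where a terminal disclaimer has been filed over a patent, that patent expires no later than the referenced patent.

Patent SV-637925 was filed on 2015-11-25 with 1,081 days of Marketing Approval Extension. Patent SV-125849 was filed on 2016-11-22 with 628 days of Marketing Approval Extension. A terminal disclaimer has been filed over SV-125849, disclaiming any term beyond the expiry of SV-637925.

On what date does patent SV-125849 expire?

2037-08-11

Natural term of SV-125849:
  Base: filing + 19 years → 22 November 2035.
  Marketing Approval Extension: +628 days → 11 August 2037.
Expiry of referenced patent SV-637925:
  Base: filing + 19 years → 25 November 2034.
  Marketing Approval Extension: +1081 days → 10 November 2037.
Terminal disclaimer: SV-125849 expires on the earlier of 11 August 2037 and 10 November 2037.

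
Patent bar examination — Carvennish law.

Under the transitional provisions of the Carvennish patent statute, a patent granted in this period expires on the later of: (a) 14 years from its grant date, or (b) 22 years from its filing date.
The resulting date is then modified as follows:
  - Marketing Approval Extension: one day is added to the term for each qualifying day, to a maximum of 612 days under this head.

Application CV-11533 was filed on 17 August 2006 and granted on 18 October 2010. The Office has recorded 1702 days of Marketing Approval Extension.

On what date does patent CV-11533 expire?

(a) grant + 14 years → 18 October 2024.
(b) filing + 22 years → 17 August 2028.
Later of the two: 17 August 2028.
Marketing Approval Extension: 1702 days claimed exceeds the 612-day cap, so +612 days → 21 April 2030.

2030-04-21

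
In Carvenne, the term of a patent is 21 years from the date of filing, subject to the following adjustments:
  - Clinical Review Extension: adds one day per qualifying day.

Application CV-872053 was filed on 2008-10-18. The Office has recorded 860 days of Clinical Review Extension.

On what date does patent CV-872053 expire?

Base term: filing date + 21 years → 18 October 2029.
Clinical Review Extension: +860 days → 25 February 2032.

February 25, 2032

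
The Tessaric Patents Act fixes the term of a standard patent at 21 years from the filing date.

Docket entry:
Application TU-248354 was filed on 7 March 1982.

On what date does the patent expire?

Filing date + 21 years → 7 March 2003.

March 7, 2003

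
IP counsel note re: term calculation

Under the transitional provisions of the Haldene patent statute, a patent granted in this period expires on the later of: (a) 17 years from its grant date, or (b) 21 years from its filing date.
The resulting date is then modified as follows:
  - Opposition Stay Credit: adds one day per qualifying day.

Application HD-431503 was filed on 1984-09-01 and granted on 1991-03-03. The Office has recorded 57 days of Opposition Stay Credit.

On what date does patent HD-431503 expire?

April 29, 2008

(a) grant + 17 years → 3 March 2008.
(b) filing + 21 years → 1 September 2005.
Later of the two: 3 March 2008.
Opposition Stay Credit: +57 days → 29 April 2008.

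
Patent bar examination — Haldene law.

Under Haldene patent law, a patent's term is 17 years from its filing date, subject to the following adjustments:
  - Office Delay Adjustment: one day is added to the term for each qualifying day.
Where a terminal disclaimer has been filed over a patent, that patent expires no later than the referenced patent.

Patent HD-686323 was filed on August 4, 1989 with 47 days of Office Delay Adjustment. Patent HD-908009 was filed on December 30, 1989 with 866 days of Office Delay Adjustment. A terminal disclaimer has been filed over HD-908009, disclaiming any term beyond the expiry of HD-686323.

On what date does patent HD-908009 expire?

Natural term of HD-908009:
  Base: filing + 17 years → 30 December 2006.
  Office Delay Adjustment: +866 days → 14 May 2009.
Expiry of referenced patent HD-686323:
  Base: filing + 17 years → 4 August 2006.
  Office Delay Adjustment: +47 days → 20 September 2006.
Terminal disclaimer: HD-908009 expires on the earlier of 14 May 2009 and 20 September 2006.

September 20, 2006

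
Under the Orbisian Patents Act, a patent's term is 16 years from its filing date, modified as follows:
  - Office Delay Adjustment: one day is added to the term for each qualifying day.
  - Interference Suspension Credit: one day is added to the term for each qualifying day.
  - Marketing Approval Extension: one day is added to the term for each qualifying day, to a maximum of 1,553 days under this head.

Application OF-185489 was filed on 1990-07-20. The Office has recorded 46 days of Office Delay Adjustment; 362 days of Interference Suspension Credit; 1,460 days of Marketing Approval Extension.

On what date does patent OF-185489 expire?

2011-08-31

Base term: filing date + 16 years → 20 July 2006.
Office Delay Adjustment: +46 days → 4 September 2006.
Interference Suspension Credit: +362 days → 1 September 2007.
Marketing Approval Extension: 1460 days (within the 1553-day cap) → +1460 days → 31 August 2011.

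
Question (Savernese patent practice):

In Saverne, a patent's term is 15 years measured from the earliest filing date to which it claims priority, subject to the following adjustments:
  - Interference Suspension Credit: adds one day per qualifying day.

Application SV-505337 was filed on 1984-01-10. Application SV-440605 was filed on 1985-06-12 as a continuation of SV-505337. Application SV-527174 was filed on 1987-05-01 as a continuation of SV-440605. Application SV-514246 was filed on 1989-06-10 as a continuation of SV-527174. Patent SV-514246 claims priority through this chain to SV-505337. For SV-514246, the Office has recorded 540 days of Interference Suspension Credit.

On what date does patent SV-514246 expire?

July 3, 2000

Earliest priority filing: 10 January 1984.
Base term: 10 January 1984 + 15 years → 10 January 1999.
Interference Suspension Credit: +540 days → 3 July 2000.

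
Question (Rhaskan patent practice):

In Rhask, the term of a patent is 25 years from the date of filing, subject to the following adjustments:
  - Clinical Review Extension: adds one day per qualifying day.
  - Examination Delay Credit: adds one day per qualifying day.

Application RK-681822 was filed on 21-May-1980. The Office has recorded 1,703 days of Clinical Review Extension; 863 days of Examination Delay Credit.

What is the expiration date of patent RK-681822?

May 30, 2012

Base term: filing date + 25 years → 21 May 2005.
Clinical Review Extension: +1703 days → 18 January 2010.
Examination Delay Credit: +863 days → 30 May 2012.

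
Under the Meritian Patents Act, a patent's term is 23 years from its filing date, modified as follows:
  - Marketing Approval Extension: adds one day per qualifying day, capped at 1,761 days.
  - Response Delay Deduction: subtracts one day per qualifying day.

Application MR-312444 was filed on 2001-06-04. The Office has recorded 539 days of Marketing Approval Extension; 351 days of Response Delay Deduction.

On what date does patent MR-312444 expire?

Base term: filing date + 23 years → 4 June 2024.
Marketing Approval Extension: 539 days (within the 1761-day cap) → +539 days → 25 November 2025.
Response Delay Deduction: −351 days → 9 December 2024.

December 9, 2024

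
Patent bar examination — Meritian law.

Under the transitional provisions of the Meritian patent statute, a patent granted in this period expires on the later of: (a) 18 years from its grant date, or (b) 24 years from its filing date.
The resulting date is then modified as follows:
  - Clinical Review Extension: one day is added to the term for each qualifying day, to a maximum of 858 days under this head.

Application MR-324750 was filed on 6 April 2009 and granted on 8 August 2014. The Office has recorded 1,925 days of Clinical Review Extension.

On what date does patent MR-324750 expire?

(a) grant + 18 years → 8 August 2032.
(b) filing + 24 years → 6 April 2033.
Later of the two: 6 April 2033.
Clinical Review Extension: 1925 days claimed exceeds the 858-day cap, so +858 days → 12 August 2035.

2035-08-12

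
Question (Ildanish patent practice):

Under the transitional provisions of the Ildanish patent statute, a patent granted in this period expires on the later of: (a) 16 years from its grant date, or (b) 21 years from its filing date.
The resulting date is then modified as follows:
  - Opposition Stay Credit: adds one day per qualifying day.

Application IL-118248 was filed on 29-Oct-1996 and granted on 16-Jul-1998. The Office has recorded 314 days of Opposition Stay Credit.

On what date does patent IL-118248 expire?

(a) grant + 16 years → 16 July 2014.
(b) filing + 21 years → 29 October 2017.
Later of the two: 29 October 2017.
Opposition Stay Credit: +314 days → 8 September 2018.

September 8, 2018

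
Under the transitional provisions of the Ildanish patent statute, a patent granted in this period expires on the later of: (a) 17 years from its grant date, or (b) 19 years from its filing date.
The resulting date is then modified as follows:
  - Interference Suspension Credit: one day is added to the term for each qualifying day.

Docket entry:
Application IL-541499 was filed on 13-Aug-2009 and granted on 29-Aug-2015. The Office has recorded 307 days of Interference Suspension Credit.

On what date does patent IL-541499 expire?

2033-07-02

(a) grant + 17 years → 29 August 2032.
(b) filing + 19 years → 13 August 2028.
Later of the two: 29 August 2032.
Interference Suspension Credit: +307 days → 2 July 2033.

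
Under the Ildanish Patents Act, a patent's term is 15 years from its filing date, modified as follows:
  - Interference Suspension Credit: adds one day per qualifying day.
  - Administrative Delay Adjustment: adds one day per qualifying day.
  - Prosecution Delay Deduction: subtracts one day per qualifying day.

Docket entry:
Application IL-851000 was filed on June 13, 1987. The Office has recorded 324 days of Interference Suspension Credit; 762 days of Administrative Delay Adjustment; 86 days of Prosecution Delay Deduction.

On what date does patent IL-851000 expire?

Base term: filing date + 15 years → 13 June 2002.
Interference Suspension Credit: +324 days → 3 May 2003.
Administrative Delay Adjustment: +762 days → 3 June 2005.
Prosecution Delay Deduction: −86 days → 9 March 2005.

2005-03-09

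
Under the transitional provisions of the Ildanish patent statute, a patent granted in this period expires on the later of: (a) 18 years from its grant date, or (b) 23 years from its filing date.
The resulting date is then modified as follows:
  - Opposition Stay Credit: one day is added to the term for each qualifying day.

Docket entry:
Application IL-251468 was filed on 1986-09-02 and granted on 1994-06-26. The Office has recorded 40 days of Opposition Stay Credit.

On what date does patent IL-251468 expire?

(a) grant + 18 years → 26 June 2012.
(b) filing + 23 years → 2 September 2009.
Later of the two: 26 June 2012.
Opposition Stay Credit: +40 days → 5 August 2012.

August 5, 2012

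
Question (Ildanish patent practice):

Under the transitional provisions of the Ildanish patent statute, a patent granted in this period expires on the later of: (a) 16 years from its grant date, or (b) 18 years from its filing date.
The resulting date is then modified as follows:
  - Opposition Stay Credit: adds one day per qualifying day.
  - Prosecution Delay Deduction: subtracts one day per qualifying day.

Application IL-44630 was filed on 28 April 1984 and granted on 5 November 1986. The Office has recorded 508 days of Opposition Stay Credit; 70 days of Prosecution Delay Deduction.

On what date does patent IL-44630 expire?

(a) grant + 16 years → 5 November 2002.
(b) filing + 18 years → 28 April 2002.
Later of the two: 5 November 2002.
Opposition Stay Credit: +508 days → 27 March 2004.
Prosecution Delay Deduction: −70 days → 17 January 2004.

2004-01-17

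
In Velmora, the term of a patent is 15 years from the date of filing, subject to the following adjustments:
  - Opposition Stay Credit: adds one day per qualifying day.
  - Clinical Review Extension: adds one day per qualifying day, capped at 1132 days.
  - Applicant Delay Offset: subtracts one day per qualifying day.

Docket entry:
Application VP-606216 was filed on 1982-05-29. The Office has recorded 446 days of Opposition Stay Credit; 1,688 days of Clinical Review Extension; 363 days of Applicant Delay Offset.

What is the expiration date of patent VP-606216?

Base term: filing date + 15 years → 29 May 1997.
Opposition Stay Credit: +446 days → 18 August 1998.
Clinical Review Extension: 1688 days claimed exceeds the 1132-day cap, so +1132 days → 23 September 2001.
Applicant Delay Offset: −363 days → 25 September 2000.

September 25, 2000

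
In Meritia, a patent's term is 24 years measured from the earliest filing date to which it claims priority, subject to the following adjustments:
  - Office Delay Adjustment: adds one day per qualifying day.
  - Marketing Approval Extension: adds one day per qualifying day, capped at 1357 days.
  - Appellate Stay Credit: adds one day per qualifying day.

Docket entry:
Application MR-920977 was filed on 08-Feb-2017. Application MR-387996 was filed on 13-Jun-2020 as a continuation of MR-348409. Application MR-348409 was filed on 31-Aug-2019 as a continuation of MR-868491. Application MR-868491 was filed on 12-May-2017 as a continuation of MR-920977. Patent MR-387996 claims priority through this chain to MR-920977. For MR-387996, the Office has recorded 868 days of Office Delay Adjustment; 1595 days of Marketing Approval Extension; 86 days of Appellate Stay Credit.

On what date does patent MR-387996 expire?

2047-06-08

Earliest priority filing: 8 February 2017.
Base term: 8 February 2017 + 24 years → 8 February 2041.
Office Delay Adjustment: +868 days → 26 June 2043.
Marketing Approval Extension: 1595 days claimed exceeds the 1357-day cap, so +1357 days → 14 March 2047.
Appellate Stay Credit: +86 days → 8 June 2047.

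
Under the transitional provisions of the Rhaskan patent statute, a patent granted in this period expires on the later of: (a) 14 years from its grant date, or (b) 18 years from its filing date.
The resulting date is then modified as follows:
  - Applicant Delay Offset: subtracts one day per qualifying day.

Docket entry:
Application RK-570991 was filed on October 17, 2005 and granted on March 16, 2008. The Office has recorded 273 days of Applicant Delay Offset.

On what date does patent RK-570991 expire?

2023-01-17

(a) grant + 14 years → 16 March 2022.
(b) filing + 18 years → 17 October 2023.
Later of the two: 17 October 2023.
Applicant Delay Offset: −273 days → 17 January 2023.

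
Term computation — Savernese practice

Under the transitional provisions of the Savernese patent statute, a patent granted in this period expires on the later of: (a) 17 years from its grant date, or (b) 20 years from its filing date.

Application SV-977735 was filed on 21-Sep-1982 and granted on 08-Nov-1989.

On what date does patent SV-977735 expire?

(a) grant + 17 years → 8 November 2006.
(b) filing + 20 years → 21 September 2002.
Later of the two: 8 November 2006.

2006-11-08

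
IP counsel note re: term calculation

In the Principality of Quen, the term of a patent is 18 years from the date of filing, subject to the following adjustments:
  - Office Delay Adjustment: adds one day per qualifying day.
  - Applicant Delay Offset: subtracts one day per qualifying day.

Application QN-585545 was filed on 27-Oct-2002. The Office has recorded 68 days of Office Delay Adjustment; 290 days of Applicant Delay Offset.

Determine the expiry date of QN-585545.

March 19, 2020

Base term: filing date + 18 years → 27 October 2020.
Office Delay Adjustment: +68 days → 3 January 2021.
Applicant Delay Offset: −290 days → 19 March 2020.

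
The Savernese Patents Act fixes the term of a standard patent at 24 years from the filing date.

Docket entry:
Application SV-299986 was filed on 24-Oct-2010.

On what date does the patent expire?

Filing date + 24 years → 24 October 2034.

2034-10-24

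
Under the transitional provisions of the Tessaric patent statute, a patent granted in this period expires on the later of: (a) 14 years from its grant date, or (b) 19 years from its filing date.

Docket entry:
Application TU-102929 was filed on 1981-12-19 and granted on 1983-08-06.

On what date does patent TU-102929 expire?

(a) grant + 14 years → 6 August 1997.
(b) filing + 19 years → 19 December 2000.
Later of the two: 19 December 2000.

2000-12-19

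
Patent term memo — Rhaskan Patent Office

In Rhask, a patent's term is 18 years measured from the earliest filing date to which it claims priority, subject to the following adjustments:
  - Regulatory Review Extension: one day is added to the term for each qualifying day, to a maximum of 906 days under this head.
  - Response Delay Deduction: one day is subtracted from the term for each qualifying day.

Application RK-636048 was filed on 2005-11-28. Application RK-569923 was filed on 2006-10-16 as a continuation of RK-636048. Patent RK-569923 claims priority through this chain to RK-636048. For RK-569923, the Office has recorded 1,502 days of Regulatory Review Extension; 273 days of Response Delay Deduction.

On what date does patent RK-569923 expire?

Earliest priority filing: 28 November 2005.
Base term: 28 November 2005 + 18 years → 28 November 2023.
Regulatory Review Extension: 1502 days claimed exceeds the 906-day cap, so +906 days → 22 May 2026.
Response Delay Deduction: −273 days → 22 August 2025.

2025-08-22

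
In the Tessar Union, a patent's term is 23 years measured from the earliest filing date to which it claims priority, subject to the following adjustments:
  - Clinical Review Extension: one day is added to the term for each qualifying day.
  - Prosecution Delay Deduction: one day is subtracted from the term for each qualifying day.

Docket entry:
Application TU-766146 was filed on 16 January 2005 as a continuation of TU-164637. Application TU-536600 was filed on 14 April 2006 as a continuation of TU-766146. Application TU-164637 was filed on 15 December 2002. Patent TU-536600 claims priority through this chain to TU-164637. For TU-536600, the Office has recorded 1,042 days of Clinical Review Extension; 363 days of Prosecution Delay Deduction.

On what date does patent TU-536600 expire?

October 25, 2027

Earliest priority filing: 15 December 2002.
Base term: 15 December 2002 + 23 years → 15 December 2025.
Clinical Review Extension: +1042 days → 22 October 2028.
Prosecution Delay Deduction: −363 days → 25 October 2027.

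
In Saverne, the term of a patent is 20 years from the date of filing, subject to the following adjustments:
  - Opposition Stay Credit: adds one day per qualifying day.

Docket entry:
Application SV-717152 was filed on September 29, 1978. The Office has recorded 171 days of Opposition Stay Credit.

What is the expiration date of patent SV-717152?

1999-03-19

Base term: filing date + 20 years → 29 September 1998.
Opposition Stay Credit: +171 days → 19 March 1999.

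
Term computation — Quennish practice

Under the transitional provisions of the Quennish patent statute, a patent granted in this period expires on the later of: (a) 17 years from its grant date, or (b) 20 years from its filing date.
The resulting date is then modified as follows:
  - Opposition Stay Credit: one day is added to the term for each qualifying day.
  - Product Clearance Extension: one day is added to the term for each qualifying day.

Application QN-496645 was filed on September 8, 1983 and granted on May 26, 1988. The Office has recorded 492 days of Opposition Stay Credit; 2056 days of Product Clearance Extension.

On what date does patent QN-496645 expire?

May 17, 2012

(a) grant + 17 years → 26 May 2005.
(b) filing + 20 years → 8 September 2003.
Later of the two: 26 May 2005.
Opposition Stay Credit: +492 days → 30 September 2006.
Product Clearance Extension: +2056 days → 17 May 2012.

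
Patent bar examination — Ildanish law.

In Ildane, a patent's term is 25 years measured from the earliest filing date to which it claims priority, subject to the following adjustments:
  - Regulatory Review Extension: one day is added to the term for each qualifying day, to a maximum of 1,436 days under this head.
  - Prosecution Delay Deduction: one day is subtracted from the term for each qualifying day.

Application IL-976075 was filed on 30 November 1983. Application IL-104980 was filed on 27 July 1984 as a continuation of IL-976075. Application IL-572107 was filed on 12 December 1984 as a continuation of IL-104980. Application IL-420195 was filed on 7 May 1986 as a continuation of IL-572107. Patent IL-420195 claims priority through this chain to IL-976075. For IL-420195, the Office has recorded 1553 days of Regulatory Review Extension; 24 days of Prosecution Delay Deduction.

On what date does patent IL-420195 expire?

October 12, 2012

Earliest priority filing: 30 November 1983.
Base term: 30 November 1983 + 25 years → 30 November 2008.
Regulatory Review Extension: 1553 days claimed exceeds the 1436-day cap, so +1436 days → 5 November 2012.
Prosecution Delay Deduction: −24 days → 12 October 2012.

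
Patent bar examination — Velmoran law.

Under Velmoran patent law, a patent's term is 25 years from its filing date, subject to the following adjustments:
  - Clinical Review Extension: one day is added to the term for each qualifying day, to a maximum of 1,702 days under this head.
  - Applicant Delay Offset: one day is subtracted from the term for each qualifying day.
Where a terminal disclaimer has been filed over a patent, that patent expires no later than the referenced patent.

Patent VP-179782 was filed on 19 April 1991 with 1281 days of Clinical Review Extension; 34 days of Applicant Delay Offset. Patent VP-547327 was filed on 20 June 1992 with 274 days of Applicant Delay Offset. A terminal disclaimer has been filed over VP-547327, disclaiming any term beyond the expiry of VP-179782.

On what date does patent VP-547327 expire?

2016-09-19

Natural term of VP-547327:
  Base: filing + 25 years → 20 June 2017.
  Applicant Delay Offset: −274 days → 19 September 2016.
Expiry of referenced patent VP-179782:
  Base: filing + 25 years → 19 April 2016.
  Clinical Review Extension: 1281 days (within the 1702-day cap) → +1281 days → 22 October 2019.
  Applicant Delay Offset: −34 days → 18 September 2019.
Terminal disclaimer: VP-547327 expires on the earlier of 19 September 2016 and 18 September 2019.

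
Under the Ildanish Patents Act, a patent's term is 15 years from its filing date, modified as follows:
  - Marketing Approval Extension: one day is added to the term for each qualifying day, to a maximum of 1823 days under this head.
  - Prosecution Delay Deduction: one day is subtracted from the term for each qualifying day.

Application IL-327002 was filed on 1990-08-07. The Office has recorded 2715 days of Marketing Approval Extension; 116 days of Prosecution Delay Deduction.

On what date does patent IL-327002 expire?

Base term: filing date + 15 years → 7 August 2005.
Marketing Approval Extension: 2715 days claimed exceeds the 1823-day cap, so +1823 days → 4 August 2010.
Prosecution Delay Deduction: −116 days → 10 April 2010.

2010-04-10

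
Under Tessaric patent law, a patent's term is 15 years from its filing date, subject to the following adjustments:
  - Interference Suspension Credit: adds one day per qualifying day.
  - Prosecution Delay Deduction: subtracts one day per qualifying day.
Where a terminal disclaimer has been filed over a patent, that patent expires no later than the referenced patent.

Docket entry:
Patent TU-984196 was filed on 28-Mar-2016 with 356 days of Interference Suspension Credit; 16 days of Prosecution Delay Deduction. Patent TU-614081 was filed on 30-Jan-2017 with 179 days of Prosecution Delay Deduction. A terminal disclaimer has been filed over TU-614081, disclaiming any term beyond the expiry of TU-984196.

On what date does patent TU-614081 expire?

Natural term of TU-614081:
  Base: filing + 15 years → 30 January 2032.
  Prosecution Delay Deduction: −179 days → 4 August 2031.
Expiry of referenced patent TU-984196:
  Base: filing + 15 years → 28 March 2031.
  Interference Suspension Credit: +356 days → 18 March 2032.
  Prosecution Delay Deduction: −16 days → 2 March 2032.
Terminal disclaimer: TU-614081 expires on the earlier of 4 August 2031 and 2 March 2032.

August 4, 2031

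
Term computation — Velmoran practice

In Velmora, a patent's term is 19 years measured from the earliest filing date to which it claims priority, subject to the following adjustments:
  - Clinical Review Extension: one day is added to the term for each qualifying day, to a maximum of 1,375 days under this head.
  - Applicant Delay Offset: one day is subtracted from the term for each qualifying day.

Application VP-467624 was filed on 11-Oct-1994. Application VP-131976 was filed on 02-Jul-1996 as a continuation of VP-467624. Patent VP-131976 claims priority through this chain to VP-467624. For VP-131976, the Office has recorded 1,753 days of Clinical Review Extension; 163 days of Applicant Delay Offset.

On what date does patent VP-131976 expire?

Earliest priority filing: 11 October 1994.
Base term: 11 October 1994 + 19 years → 11 October 2013.
Clinical Review Extension: 1753 days claimed exceeds the 1375-day cap, so +1375 days → 17 July 2017.
Applicant Delay Offset: −163 days → 4 February 2017.

February 4, 2017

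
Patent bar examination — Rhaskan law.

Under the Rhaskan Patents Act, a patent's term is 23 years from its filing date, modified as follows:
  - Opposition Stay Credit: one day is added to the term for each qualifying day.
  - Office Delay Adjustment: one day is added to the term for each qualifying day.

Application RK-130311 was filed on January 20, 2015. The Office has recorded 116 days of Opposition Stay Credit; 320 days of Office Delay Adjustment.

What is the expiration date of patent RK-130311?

2039-04-01

Base term: filing date + 23 years → 20 January 2038.
Opposition Stay Credit: +116 days → 16 May 2038.
Office Delay Adjustment: +320 days → 1 April 2039.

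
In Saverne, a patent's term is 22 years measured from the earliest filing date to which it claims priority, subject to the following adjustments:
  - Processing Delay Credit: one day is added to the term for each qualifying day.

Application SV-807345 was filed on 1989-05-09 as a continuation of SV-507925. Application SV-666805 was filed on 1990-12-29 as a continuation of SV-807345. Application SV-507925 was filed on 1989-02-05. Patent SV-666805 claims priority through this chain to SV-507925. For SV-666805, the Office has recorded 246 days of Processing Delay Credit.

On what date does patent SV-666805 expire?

Earliest priority filing: 5 February 1989.
Base term: 5 February 1989 + 22 years → 5 February 2011.
Processing Delay Credit: +246 days → 9 October 2011.

2011-10-09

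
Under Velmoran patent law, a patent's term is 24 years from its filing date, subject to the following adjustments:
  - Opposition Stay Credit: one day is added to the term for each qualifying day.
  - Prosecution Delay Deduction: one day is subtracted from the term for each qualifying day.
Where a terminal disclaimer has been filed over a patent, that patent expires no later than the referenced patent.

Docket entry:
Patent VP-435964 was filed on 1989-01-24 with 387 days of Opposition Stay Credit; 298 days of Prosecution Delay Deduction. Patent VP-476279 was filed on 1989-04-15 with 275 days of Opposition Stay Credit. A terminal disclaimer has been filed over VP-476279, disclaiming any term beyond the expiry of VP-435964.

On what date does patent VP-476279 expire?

April 23, 2013

Natural term of VP-476279:
  Base: filing + 24 years → 15 April 2013.
  Opposition Stay Credit: +275 days → 15 January 2014.
Expiry of referenced patent VP-435964:
  Base: filing + 24 years → 24 January 2013.
  Opposition Stay Credit: +387 days → 15 February 2014.
  Prosecution Delay Deduction: −298 days → 23 April 2013.
Terminal disclaimer: VP-476279 expires on the earlier of 15 January 2014 and 23 April 2013.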